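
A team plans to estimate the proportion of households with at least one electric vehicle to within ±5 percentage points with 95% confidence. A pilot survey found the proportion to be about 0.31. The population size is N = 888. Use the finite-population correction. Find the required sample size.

241

For a proportion with margin E = 0.05 at 95% confidence, z = 1.960.
n = p̂(1−p̂)(z/E)² = 0.31 × 0.69 × (1.960/0.05)² = 328.69 — call this n₀.
Finite-population correction with N = 888: n = n₀ / (1 + (n₀−1)/N) = 328.69 / 1.369 = 240.09
Round up: n = 241.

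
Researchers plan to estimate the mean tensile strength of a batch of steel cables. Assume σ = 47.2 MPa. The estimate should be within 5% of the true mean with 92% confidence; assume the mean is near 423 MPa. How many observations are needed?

For a mean, the margin of error is E = z·σ/√n, so n = (zσ/E)².
At 92% confidence, z = 1.751.
E = 5% of 423 = 21.15 MPa.
n = (1.751 × 47.2 / 21.15)² = 15.27
Round up: n = 16.

16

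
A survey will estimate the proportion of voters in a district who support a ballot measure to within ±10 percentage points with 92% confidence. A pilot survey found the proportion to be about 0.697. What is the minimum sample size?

65

For a proportion with margin E = 0.1 at 92% confidence, z = 1.751.
n = p̂(1−p̂)(z/E)² = 0.697 × 0.303 × (1.751/0.1)² = 64.75
Round up: n = 65.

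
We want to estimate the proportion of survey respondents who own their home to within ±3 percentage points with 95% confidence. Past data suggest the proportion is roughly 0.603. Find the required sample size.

n = 1022

For a proportion with margin E = 0.03 at 95% confidence, z = 1.960.
n = p̂(1−p̂)(z/E)² = 0.603 × 0.397 × (1.960/0.03)² = 1021.83
Round up: n = 1022.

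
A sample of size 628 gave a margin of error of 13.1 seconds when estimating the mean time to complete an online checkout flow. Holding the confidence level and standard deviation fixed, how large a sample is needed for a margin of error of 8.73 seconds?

1415

Margin of error scales as 1/√n, so n₂ = n₁·(E₁/E₂)².
n₂ = 628 × (13.1/8.73)² = 628 × 2.252 = 1414.26
Round up: n₂ = 1415.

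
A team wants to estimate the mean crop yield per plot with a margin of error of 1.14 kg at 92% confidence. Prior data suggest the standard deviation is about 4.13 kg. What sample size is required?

For a mean, the margin of error is E = z·σ/√n, so n = (zσ/E)².
At 92% confidence, z = 1.751.
n = (1.751 × 4.13 / 1.14)² = 40.24
Round up: n = 41.

41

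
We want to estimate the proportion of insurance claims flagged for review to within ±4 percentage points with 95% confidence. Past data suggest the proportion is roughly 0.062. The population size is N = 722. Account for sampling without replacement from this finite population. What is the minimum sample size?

n = 118

For a proportion with margin E = 0.04 at 95% confidence, z = 1.960.
n = p̂(1−p̂)(z/E)² = 0.062 × 0.938 × (1.960/0.04)² = 139.63 — call this n₀.
Finite-population correction with N = 722: n = n₀ / (1 + (n₀−1)/N) = 139.63 / 1.192 = 117.14
Round up: n = 118.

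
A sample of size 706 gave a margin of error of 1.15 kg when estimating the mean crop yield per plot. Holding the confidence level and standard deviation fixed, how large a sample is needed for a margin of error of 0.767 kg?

1588

Margin of error scales as 1/√n, so n₂ = n₁·(E₁/E₂)².
n₂ = 706 × (1.15/0.767)² = 706 × 2.248 = 1587.09
Round up: n₂ = 1588.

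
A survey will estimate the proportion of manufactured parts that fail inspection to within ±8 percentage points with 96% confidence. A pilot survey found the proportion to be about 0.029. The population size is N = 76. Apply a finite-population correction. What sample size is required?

16

For a proportion with margin E = 0.08 at 96% confidence, z = 2.054.
n = p̂(1−p̂)(z/E)² = 0.029 × 0.971 × (2.054/0.08)² = 18.56 — call this n₀.
Finite-population correction with N = 76: n = n₀ / (1 + (n₀−1)/N) = 18.56 / 1.231 = 15.08
Round up: n = 16.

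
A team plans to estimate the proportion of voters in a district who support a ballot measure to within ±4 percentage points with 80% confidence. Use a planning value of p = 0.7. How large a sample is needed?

n = 216

For a proportion with margin E = 0.04 at 80% confidence, z = 1.282.
n = p̂(1−p̂)(z/E)² = 0.7 × 0.3 × (1.282/0.04)² = 215.71
Round up: n = 216.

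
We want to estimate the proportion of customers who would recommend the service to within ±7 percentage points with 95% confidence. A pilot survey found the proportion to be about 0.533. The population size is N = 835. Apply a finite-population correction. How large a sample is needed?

For a proportion with margin E = 0.07 at 95% confidence, z = 1.960.
n = p̂(1−p̂)(z/E)² = 0.533 × 0.467 × (1.960/0.07)² = 195.15 — call this n₀.
Finite-population correction with N = 835: n = n₀ / (1 + (n₀−1)/N) = 195.15 / 1.233 = 158.27
Round up: n = 159.

159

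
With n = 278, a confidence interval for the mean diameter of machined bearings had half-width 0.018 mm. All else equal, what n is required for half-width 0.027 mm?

Margin of error scales as 1/√n, so n₂ = n₁·(E₁/E₂)².
n₂ = 278 × (0.018/0.027)² = 278 × 0.4444 = 123.54
Round up: n₂ = 124.

n = 124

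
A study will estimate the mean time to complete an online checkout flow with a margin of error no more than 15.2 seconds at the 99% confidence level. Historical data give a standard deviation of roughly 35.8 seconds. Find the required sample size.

37

For a mean, the margin of error is E = z·σ/√n, so n = (zσ/E)².
At 99% confidence, z = 2.576.
n = (2.576 × 35.8 / 15.2)² = 36.81
Round up: n = 37.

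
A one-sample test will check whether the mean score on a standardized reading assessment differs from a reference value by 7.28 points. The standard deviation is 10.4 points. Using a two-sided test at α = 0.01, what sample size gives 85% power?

For a one-sample z-test, n = ((z_{α/2} + z_β)·σ/δ)².
z_{α/2} = 2.576 (two-sided α = 0.01); z_β = 1.036 (power 85% → β = 0.15).
n = (3.612 × 10.4 / 7.28)² = 26.63
Round up: n = 27.

27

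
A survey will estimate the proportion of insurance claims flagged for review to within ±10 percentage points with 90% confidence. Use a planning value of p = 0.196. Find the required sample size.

43

For a proportion with margin E = 0.1 at 90% confidence, z = 1.645.
n = p̂(1−p̂)(z/E)² = 0.196 × 0.804 × (1.645/0.1)² = 42.64
Round up: n = 43.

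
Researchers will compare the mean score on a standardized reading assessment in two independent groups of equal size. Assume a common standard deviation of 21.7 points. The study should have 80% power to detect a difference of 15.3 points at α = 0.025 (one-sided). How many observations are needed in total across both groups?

64 total

For two equal groups, n per group = 2·((z_α + z_β)·σ/δ)².
z_α = 1.960; z_β = 0.842 (power 80%).
n = 2 × (2.802 × 21.7 / 15.3)² = 2 × 15.79 = 31.58
Round up: n = 32 per group.
Total across both groups: 2 × 32 = 64.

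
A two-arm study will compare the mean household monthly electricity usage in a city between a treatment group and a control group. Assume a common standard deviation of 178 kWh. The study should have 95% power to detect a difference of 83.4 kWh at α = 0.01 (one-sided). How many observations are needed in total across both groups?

288 total

For two equal groups, n per group = 2·((z_α + z_β)·σ/δ)².
z_α = 2.326; z_β = 1.645 (power 95%).
n = 2 × (3.971 × 178 / 83.4)² = 2 × 71.83 = 143.66
Round up: n = 144 per group.
Total across both groups: 2 × 144 = 288.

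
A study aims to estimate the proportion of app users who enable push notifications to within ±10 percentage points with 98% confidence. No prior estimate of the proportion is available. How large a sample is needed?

136

For a proportion with margin E = 0.1 at 98% confidence, z = 2.326.
With no prior estimate, use p = 0.5, which maximizes p(1−p) at 0.25.
n = 0.25 × (z/E)² = 0.25 × (2.326/0.1)² = 135.26
Round up: n = 136.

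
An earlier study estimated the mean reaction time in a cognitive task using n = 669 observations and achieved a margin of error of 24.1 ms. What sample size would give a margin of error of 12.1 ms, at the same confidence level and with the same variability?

n = 2654

Margin of error scales as 1/√n, so n₂ = n₁·(E₁/E₂)².
n₂ = 669 × (24.1/12.1)² = 669 × 3.967 = 2653.92
Round up: n₂ = 2654.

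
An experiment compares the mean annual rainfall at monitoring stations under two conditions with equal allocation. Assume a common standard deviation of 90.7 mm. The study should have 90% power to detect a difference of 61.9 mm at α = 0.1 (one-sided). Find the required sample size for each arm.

For two equal groups, n per group = 2·((z_α + z_β)·σ/δ)².
z_α = 1.282; z_β = 1.282 (power 90%).
n = 2 × (2.564 × 90.7 / 61.9)² = 2 × 14.11 = 28.22
Round up: n = 29 per group.

29 per group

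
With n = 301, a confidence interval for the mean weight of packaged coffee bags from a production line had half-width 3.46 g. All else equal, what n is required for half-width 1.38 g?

Margin of error scales as 1/√n, so n₂ = n₁·(E₁/E₂)².
n₂ = 301 × (3.46/1.38)² = 301 × 6.286 = 1892.09
Round up: n₂ = 1893.

1893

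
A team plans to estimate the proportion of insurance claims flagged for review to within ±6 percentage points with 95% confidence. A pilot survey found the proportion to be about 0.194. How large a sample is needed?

For a proportion with margin E = 0.06 at 95% confidence, z = 1.960.
n = p̂(1−p̂)(z/E)² = 0.194 × 0.806 × (1.960/0.06)² = 166.86
Round up: n = 167.

167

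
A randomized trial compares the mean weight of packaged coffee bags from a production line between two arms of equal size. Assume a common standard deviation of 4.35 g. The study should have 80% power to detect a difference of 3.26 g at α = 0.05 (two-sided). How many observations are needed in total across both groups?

For two equal groups, n per group = 2·((z_{α/2} + z_β)·σ/δ)².
z_{α/2} = 1.960; z_β = 0.842 (power 80%).
n = 2 × (2.802 × 4.35 / 3.26)² = 2 × 13.98 = 27.96
Round up: n = 28 per group.
Total across both groups: 2 × 28 = 56.

56 total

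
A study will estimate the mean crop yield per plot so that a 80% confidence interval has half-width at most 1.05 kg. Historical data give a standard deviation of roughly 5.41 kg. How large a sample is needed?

For a mean, the margin of error is E = z·σ/√n, so n = (zσ/E)².
At 80% confidence, z = 1.282.
n = (1.282 × 5.41 / 1.05)² = 43.63
Round up: n = 44.

44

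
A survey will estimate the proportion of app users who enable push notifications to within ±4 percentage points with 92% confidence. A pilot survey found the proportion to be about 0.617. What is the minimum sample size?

For a proportion with margin E = 0.04 at 92% confidence, z = 1.751.
n = p̂(1−p̂)(z/E)² = 0.617 × 0.383 × (1.751/0.04)² = 452.83
Round up: n = 453.

n = 453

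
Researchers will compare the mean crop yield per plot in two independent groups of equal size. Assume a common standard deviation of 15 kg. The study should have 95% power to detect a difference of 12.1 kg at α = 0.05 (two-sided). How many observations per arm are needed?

For two equal groups, n per group = 2·((z_{α/2} + z_β)·σ/δ)².
z_{α/2} = 1.960; z_β = 1.645 (power 95%).
n = 2 × (3.605 × 15 / 12.1)² = 2 × 19.97 = 39.94
Round up: n = 40 per group.

40 per group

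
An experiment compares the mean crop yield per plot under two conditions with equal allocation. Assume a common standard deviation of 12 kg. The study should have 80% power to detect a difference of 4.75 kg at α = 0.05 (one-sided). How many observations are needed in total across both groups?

158 total

For two equal groups, n per group = 2·((z_α + z_β)·σ/δ)².
z_α = 1.645; z_β = 0.842 (power 80%).
n = 2 × (2.487 × 12 / 4.75)² = 2 × 39.48 = 78.96
Round up: n = 79 per group.
Total across both groups: 2 × 79 = 158.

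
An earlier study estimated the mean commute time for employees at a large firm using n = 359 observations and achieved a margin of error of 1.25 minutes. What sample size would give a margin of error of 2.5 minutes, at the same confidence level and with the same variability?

Margin of error scales as 1/√n, so n₂ = n₁·(E₁/E₂)².
n₂ = 359 × (1.25/2.5)² = 359 × 0.25 = 89.75
Round up: n₂ = 90.

90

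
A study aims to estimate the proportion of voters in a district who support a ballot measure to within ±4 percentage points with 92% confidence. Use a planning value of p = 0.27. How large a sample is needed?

378

For a proportion with margin E = 0.04 at 92% confidence, z = 1.751.
n = p̂(1−p̂)(z/E)² = 0.27 × 0.73 × (1.751/0.04)² = 377.69
Round up: n = 378.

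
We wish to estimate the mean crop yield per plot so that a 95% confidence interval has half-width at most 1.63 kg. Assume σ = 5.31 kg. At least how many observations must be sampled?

n = 41

For a mean, the margin of error is E = z·σ/√n, so n = (zσ/E)².
At 95% confidence, z = 1.960.
n = (1.960 × 5.31 / 1.63)² = 40.77
Round up: n = 41.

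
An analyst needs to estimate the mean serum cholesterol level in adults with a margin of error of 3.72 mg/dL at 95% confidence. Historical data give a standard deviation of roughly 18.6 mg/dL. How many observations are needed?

97

For a mean, the margin of error is E = z·σ/√n, so n = (zσ/E)².
At 95% confidence, z = 1.960.
n = (1.960 × 18.6 / 3.72)² = 96.04
Round up: n = 97.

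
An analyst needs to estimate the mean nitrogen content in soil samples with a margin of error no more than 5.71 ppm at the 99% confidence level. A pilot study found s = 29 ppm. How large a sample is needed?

For a mean, the margin of error is E = z·σ/√n, so n = (zσ/E)².
At 99% confidence, z = 2.576.
n = (2.576 × 29 / 5.71)² = 171.17
Round up: n = 172.

172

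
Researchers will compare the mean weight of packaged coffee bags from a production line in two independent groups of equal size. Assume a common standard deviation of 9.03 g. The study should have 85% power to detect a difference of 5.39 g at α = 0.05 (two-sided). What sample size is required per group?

For two equal groups, n per group = 2·((z_{α/2} + z_β)·σ/δ)².
z_{α/2} = 1.960; z_β = 1.036 (power 85%).
n = 2 × (2.996 × 9.03 / 5.39)² = 2 × 25.19 = 50.38
Round up: n = 51 per group.

51 per group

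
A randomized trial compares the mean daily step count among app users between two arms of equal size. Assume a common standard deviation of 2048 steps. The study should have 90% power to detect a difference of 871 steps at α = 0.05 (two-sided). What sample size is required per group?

For two equal groups, n per group = 2·((z_{α/2} + z_β)·σ/δ)².
z_{α/2} = 1.960; z_β = 1.282 (power 90%).
n = 2 × (3.242 × 2048 / 871)² = 2 × 58.11 = 116.22
Round up: n = 117 per group.

117 per group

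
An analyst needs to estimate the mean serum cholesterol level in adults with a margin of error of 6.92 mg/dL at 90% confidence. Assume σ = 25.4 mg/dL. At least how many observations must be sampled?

37

For a mean, the margin of error is E = z·σ/√n, so n = (zσ/E)².
At 90% confidence, z = 1.645.
n = (1.645 × 25.4 / 6.92)² = 36.46
Round up: n = 37.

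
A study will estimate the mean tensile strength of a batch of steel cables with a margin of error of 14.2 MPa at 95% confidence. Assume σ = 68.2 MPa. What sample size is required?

89

For a mean, the margin of error is E = z·σ/√n, so n = (zσ/E)².
At 95% confidence, z = 1.960.
n = (1.960 × 68.2 / 14.2)² = 88.61
Round up: n = 89.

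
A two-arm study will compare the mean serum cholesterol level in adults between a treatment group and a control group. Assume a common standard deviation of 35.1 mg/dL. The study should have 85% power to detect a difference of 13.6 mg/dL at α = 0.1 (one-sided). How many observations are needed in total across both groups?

For two equal groups, n per group = 2·((z_α + z_β)·σ/δ)².
z_α = 1.282; z_β = 1.036 (power 85%).
n = 2 × (2.318 × 35.1 / 13.6)² = 2 × 35.79 = 71.58
Round up: n = 72 per group.
Total across both groups: 2 × 72 = 144.

144 total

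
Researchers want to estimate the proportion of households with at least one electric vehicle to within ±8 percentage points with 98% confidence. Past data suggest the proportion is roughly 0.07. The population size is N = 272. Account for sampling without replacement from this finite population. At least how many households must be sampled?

46

For a proportion with margin E = 0.08 at 98% confidence, z = 2.326.
n = p̂(1−p̂)(z/E)² = 0.07 × 0.93 × (2.326/0.08)² = 55.03 — call this n₀.
Finite-population correction with N = 272: n = n₀ / (1 + (n₀−1)/N) = 55.03 / 1.199 = 45.90
Round up: n = 46.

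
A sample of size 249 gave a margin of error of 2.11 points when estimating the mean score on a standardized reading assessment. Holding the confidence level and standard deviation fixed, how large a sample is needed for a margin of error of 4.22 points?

63

Margin of error scales as 1/√n, so n₂ = n₁·(E₁/E₂)².
n₂ = 249 × (2.11/4.22)² = 249 × 0.25 = 62.25
Round up: n₂ = 63.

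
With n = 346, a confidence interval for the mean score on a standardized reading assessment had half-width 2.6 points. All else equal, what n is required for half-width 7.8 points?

39

Margin of error scales as 1/√n, so n₂ = n₁·(E₁/E₂)².
n₂ = 346 × (2.6/7.8)² = 346 × 0.1111 = 38.44
Round up: n₂ = 39.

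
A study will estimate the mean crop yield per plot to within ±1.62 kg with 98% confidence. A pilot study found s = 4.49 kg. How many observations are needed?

42

For a mean, the margin of error is E = z·σ/√n, so n = (zσ/E)².
At 98% confidence, z = 2.326.
n = (2.326 × 4.49 / 1.62)² = 41.56
Round up: n = 42.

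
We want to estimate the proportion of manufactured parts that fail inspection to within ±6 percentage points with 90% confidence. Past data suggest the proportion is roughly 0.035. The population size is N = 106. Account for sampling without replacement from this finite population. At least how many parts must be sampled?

For a proportion with margin E = 0.06 at 90% confidence, z = 1.645.
n = p̂(1−p̂)(z/E)² = 0.035 × 0.965 × (1.645/0.06)² = 25.39 — call this n₀.
Finite-population correction with N = 106: n = n₀ / (1 + (n₀−1)/N) = 25.39 / 1.23 = 20.64
Round up: n = 21.

21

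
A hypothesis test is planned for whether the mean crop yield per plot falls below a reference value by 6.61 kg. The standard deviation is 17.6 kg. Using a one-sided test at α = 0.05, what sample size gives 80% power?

n = 44

For a one-sample z-test, n = ((z_α + z_β)·σ/δ)².
z_α = 1.645 (one-sided α = 0.05); z_β = 0.842 (power 80% → β = 0.2).
n = (2.487 × 17.6 / 6.61)² = 43.85
Round up: n = 44.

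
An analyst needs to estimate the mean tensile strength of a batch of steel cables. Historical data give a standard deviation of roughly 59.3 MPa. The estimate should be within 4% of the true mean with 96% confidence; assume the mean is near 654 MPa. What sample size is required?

For a mean, the margin of error is E = z·σ/√n, so n = (zσ/E)².
At 96% confidence, z = 2.054.
E = 4% of 654 = 26.16 MPa.
n = (2.054 × 59.3 / 26.16)² = 21.68
Round up: n = 22.

22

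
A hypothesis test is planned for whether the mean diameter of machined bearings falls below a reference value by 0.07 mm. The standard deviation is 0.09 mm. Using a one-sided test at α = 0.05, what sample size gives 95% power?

18

For a one-sample z-test, n = ((z_α + z_β)·σ/δ)².
z_α = 1.645 (one-sided α = 0.05); z_β = 1.645 (power 95% → β = 0.05).
n = (3.290 × 0.09 / 0.07)² = 17.89
Round up: n = 18.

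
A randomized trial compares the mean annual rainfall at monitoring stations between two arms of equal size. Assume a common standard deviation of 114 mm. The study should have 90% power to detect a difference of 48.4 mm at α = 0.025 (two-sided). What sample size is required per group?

138 per group

For two equal groups, n per group = 2·((z_{α/2} + z_β)·σ/δ)².
z_{α/2} = 2.241; z_β = 1.282 (power 90%).
n = 2 × (3.523 × 114 / 48.4)² = 2 × 68.86 = 137.72
Round up: n = 138 per group.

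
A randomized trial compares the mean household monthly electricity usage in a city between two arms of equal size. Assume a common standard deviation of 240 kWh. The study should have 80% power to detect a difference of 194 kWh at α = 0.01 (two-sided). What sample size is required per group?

For two equal groups, n per group = 2·((z_{α/2} + z_β)·σ/δ)².
z_{α/2} = 2.576; z_β = 0.842 (power 80%).
n = 2 × (3.418 × 240 / 194)² = 2 × 17.88 = 35.76
Round up: n = 36 per group.

36 per group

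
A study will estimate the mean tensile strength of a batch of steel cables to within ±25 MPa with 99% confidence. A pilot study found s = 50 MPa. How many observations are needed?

For a mean, the margin of error is E = z·σ/√n, so n = (zσ/E)².
At 99% confidence, z = 2.576.
n = (2.576 × 50 / 25)² = 26.54
Round up: n = 27.

n = 27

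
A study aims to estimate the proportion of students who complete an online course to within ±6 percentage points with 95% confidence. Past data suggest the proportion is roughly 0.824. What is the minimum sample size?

For a proportion with margin E = 0.06 at 95% confidence, z = 1.960.
n = p̂(1−p̂)(z/E)² = 0.824 × 0.176 × (1.960/0.06)² = 154.76
Round up: n = 155.

n = 155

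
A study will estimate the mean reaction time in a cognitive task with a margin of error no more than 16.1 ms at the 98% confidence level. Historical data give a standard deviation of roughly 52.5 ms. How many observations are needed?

58

For a mean, the margin of error is E = z·σ/√n, so n = (zσ/E)².
At 98% confidence, z = 2.326.
n = (2.326 × 52.5 / 16.1)² = 57.53
Round up: n = 58.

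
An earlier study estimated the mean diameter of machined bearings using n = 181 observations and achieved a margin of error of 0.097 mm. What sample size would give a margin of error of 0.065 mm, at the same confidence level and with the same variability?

404

Margin of error scales as 1/√n, so n₂ = n₁·(E₁/E₂)².
n₂ = 181 × (0.097/0.065)² = 181 × 2.227 = 403.09
Round up: n₂ = 404.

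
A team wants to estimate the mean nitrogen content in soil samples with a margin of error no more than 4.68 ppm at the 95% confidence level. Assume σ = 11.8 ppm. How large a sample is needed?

For a mean, the margin of error is E = z·σ/√n, so n = (zσ/E)².
At 95% confidence, z = 1.960.
n = (1.960 × 11.8 / 4.68)² = 24.42
Round up: n = 25.

25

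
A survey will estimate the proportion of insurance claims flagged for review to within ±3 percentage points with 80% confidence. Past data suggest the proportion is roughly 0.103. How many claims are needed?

For a proportion with margin E = 0.03 at 80% confidence, z = 1.282.
n = p̂(1−p̂)(z/E)² = 0.103 × 0.897 × (1.282/0.03)² = 168.72
Round up: n = 169.

n = 169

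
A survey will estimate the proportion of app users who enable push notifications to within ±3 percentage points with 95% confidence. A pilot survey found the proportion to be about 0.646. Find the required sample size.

For a proportion with margin E = 0.03 at 95% confidence, z = 1.960.
n = p̂(1−p̂)(z/E)² = 0.646 × 0.354 × (1.960/0.03)² = 976.12
Round up: n = 977.

977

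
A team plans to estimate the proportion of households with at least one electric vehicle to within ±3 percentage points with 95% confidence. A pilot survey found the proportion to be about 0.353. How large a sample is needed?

For a proportion with margin E = 0.03 at 95% confidence, z = 1.960.
n = p̂(1−p̂)(z/E)² = 0.353 × 0.647 × (1.960/0.03)² = 974.87
Round up: n = 975.

n = 975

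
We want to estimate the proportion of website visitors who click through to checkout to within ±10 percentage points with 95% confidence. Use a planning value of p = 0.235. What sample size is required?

For a proportion with margin E = 0.1 at 95% confidence, z = 1.960.
n = p̂(1−p̂)(z/E)² = 0.235 × 0.765 × (1.960/0.1)² = 69.06
Round up: n = 70.

n = 70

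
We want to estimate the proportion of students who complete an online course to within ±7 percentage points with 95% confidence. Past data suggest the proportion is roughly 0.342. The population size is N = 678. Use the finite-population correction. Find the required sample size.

141

For a proportion with margin E = 0.07 at 95% confidence, z = 1.960.
n = p̂(1−p̂)(z/E)² = 0.342 × 0.658 × (1.960/0.07)² = 176.43 — call this n₀.
Finite-population correction with N = 678: n = n₀ / (1 + (n₀−1)/N) = 176.43 / 1.259 = 140.14
Round up: n = 141.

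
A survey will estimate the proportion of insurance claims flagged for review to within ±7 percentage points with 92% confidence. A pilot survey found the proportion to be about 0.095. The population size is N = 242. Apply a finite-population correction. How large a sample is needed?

For a proportion with margin E = 0.07 at 92% confidence, z = 1.751.
n = p̂(1−p̂)(z/E)² = 0.095 × 0.905 × (1.751/0.07)² = 53.80 — call this n₀.
Finite-population correction with N = 242: n = n₀ / (1 + (n₀−1)/N) = 53.80 / 1.218 = 44.17
Round up: n = 45.

45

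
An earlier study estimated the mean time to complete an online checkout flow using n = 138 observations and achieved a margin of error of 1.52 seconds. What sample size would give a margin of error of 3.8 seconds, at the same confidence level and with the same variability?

23

Margin of error scales as 1/√n, so n₂ = n₁·(E₁/E₂)².
n₂ = 138 × (1.52/3.8)² = 138 × 0.16 = 22.08
Round up: n₂ = 23.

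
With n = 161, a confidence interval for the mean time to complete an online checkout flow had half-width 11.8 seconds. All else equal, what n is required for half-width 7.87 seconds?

362

Margin of error scales as 1/√n, so n₂ = n₁·(E₁/E₂)².
n₂ = 161 × (11.8/7.87)² = 161 × 2.248 = 361.93
Round up: n₂ = 362.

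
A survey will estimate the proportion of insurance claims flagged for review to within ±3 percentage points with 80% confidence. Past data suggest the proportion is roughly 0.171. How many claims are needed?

259

For a proportion with margin E = 0.03 at 80% confidence, z = 1.282.
n = p̂(1−p̂)(z/E)² = 0.171 × 0.829 × (1.282/0.03)² = 258.87
Round up: n = 259.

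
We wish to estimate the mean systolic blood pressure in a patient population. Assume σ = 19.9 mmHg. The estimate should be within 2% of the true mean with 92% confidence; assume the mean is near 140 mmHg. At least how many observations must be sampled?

155

For a mean, the margin of error is E = z·σ/√n, so n = (zσ/E)².
At 92% confidence, z = 1.751.
E = 2% of 140 = 2.8 mmHg.
n = (1.751 × 19.9 / 2.8)² = 154.87
Round up: n = 155.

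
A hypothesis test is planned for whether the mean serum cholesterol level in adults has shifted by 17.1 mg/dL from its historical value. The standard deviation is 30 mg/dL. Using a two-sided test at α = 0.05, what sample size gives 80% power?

25

For a one-sample z-test, n = ((z_{α/2} + z_β)·σ/δ)².
z_{α/2} = 1.960 (two-sided α = 0.05); z_β = 0.842 (power 80% → β = 0.2).
n = (2.802 × 30 / 17.1)² = 24.16
Round up: n = 25.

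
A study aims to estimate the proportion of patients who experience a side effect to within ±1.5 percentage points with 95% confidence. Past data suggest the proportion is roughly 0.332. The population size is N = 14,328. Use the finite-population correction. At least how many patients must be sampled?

For a proportion with margin E = 0.015 at 95% confidence, z = 1.960.
n = p̂(1−p̂)(z/E)² = 0.332 × 0.668 × (1.960/0.015)² = 3786.55 — call this n₀.
Finite-population correction with N = 14,328: n = n₀ / (1 + (n₀−1)/N) = 3786.55 / 1.264 = 2995.69
Round up: n = 2996.

2996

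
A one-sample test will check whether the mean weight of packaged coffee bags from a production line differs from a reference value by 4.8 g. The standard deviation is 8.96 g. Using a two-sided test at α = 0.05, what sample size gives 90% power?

For a one-sample z-test, n = ((z_{α/2} + z_β)·σ/δ)².
z_{α/2} = 1.960 (two-sided α = 0.05); z_β = 1.282 (power 90% → β = 0.1).
n = (3.242 × 8.96 / 4.8)² = 36.62
Round up: n = 37.

37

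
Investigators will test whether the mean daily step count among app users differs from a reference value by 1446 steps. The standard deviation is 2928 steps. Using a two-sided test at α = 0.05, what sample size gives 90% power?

n = 44

For a one-sample z-test, n = ((z_{α/2} + z_β)·σ/δ)².
z_{α/2} = 1.960 (two-sided α = 0.05); z_β = 1.282 (power 90% → β = 0.1).
n = (3.242 × 2928 / 1446)² = 43.10
Round up: n = 44.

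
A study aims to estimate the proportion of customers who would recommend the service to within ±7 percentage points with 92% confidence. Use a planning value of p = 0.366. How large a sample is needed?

146

For a proportion with margin E = 0.07 at 92% confidence, z = 1.751.
n = p̂(1−p̂)(z/E)² = 0.366 × 0.634 × (1.751/0.07)² = 145.19
Round up: n = 146.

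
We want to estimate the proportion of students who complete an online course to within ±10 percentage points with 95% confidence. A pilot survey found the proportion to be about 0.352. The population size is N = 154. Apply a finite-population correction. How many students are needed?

n = 57

For a proportion with margin E = 0.1 at 95% confidence, z = 1.960.
n = p̂(1−p̂)(z/E)² = 0.352 × 0.648 × (1.960/0.1)² = 87.63 — call this n₀.
Finite-population correction with N = 154: n = n₀ / (1 + (n₀−1)/N) = 87.63 / 1.563 = 56.07
Round up: n = 57.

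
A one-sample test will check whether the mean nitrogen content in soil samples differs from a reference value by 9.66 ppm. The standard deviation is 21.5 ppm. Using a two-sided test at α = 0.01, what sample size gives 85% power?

n = 65

For a one-sample z-test, n = ((z_{α/2} + z_β)·σ/δ)².
z_{α/2} = 2.576 (two-sided α = 0.01); z_β = 1.036 (power 85% → β = 0.15).
n = (3.612 × 21.5 / 9.66)² = 64.63
Round up: n = 65.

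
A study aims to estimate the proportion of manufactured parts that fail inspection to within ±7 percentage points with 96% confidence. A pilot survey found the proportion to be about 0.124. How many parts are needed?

94

For a proportion with margin E = 0.07 at 96% confidence, z = 2.054.
n = p̂(1−p̂)(z/E)² = 0.124 × 0.876 × (2.054/0.07)² = 93.53
Round up: n = 94.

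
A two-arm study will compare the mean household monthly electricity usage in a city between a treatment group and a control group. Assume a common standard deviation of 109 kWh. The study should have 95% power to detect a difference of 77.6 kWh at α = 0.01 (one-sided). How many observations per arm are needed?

63 per group

For two equal groups, n per group = 2·((z_α + z_β)·σ/δ)².
z_α = 2.326; z_β = 1.645 (power 95%).
n = 2 × (3.971 × 109 / 77.6)² = 2 × 31.11 = 62.22
Round up: n = 63 per group.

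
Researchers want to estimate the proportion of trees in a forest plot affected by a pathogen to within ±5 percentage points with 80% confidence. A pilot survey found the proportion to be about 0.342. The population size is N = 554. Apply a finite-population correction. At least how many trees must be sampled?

117

For a proportion with margin E = 0.05 at 80% confidence, z = 1.282.
n = p̂(1−p̂)(z/E)² = 0.342 × 0.658 × (1.282/0.05)² = 147.94 — call this n₀.
Finite-population correction with N = 554: n = n₀ / (1 + (n₀−1)/N) = 147.94 / 1.265 = 116.95
Round up: n = 117.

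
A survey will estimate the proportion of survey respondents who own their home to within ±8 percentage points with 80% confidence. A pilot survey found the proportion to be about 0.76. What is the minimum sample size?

For a proportion with margin E = 0.08 at 80% confidence, z = 1.282.
n = p̂(1−p̂)(z/E)² = 0.76 × 0.24 × (1.282/0.08)² = 46.84
Round up: n = 47.

47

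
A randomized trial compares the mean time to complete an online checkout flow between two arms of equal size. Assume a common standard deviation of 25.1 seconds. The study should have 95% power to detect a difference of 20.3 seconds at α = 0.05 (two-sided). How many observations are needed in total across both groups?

80 total

For two equal groups, n per group = 2·((z_{α/2} + z_β)·σ/δ)².
z_{α/2} = 1.960; z_β = 1.645 (power 95%).
n = 2 × (3.605 × 25.1 / 20.3)² = 2 × 19.87 = 39.74
Round up: n = 40 per group.
Total across both groups: 2 × 40 = 80.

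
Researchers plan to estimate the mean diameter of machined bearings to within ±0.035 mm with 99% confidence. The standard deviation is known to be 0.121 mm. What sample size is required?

For a mean, the margin of error is E = z·σ/√n, so n = (zσ/E)².
At 99% confidence, z = 2.576.
n = (2.576 × 0.121 / 0.035)² = 79.31
Round up: n = 80.

80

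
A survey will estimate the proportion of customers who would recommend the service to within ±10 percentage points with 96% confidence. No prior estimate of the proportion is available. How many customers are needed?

For a proportion with margin E = 0.1 at 96% confidence, z = 2.054.
With no prior estimate, use p = 0.5, which maximizes p(1−p) at 0.25.
n = 0.25 × (z/E)² = 0.25 × (2.054/0.1)² = 105.47
Round up: n = 106.

n = 106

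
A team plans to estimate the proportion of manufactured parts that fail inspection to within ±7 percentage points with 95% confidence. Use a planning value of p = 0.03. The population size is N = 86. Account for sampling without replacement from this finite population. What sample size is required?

For a proportion with margin E = 0.07 at 95% confidence, z = 1.960.
n = p̂(1−p̂)(z/E)² = 0.03 × 0.97 × (1.960/0.07)² = 22.81 — call this n₀.
Finite-population correction with N = 86: n = n₀ / (1 + (n₀−1)/N) = 22.81 / 1.254 = 18.19
Round up: n = 19.

19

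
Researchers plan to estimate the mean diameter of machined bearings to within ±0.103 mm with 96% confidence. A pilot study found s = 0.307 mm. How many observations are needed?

For a mean, the margin of error is E = z·σ/√n, so n = (zσ/E)².
At 96% confidence, z = 2.054.
n = (2.054 × 0.307 / 0.103)² = 37.48
Round up: n = 38.

38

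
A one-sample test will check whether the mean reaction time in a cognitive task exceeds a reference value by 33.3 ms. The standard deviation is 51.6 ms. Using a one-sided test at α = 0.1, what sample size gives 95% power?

For a one-sample z-test, n = ((z_α + z_β)·σ/δ)².
z_α = 1.282 (one-sided α = 0.1); z_β = 1.645 (power 95% → β = 0.05).
n = (2.927 × 51.6 / 33.3)² = 20.57
Round up: n = 21.

21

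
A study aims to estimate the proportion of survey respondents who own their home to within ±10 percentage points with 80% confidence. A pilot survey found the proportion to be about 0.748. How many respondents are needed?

n = 31

For a proportion with margin E = 0.1 at 80% confidence, z = 1.282.
n = p̂(1−p̂)(z/E)² = 0.748 × 0.252 × (1.282/0.1)² = 30.98
Round up: n = 31.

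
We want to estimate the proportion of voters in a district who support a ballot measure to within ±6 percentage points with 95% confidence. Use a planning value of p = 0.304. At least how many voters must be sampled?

For a proportion with margin E = 0.06 at 95% confidence, z = 1.960.
n = p̂(1−p̂)(z/E)² = 0.304 × 0.696 × (1.960/0.06)² = 225.78
Round up: n = 226.

226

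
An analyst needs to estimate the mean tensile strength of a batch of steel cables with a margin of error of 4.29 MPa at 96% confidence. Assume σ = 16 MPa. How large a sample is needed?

59

For a mean, the margin of error is E = z·σ/√n, so n = (zσ/E)².
At 96% confidence, z = 2.054.
n = (2.054 × 16 / 4.29)² = 58.68
Round up: n = 59.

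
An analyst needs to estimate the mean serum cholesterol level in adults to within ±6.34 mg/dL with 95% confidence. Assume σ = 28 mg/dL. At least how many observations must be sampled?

For a mean, the margin of error is E = z·σ/√n, so n = (zσ/E)².
At 95% confidence, z = 1.960.
n = (1.960 × 28 / 6.34)² = 74.93
Round up: n = 75.

75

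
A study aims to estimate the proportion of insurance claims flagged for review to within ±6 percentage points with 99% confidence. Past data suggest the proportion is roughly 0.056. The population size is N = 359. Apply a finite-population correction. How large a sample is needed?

77

For a proportion with margin E = 0.06 at 99% confidence, z = 2.576.
n = p̂(1−p̂)(z/E)² = 0.056 × 0.944 × (2.576/0.06)² = 97.44 — call this n₀.
Finite-population correction with N = 359: n = n₀ / (1 + (n₀−1)/N) = 97.44 / 1.269 = 76.78
Round up: n = 77.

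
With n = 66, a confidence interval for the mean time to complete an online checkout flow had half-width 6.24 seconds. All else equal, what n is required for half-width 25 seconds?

5

Margin of error scales as 1/√n, so n₂ = n₁·(E₁/E₂)².
n₂ = 66 × (6.24/25)² = 66 × 0.0623 = 4.11
Round up: n₂ = 5.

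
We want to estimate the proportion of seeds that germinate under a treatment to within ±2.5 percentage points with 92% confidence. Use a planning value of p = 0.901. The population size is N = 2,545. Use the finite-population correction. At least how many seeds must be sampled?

For a proportion with margin E = 0.025 at 92% confidence, z = 1.751.
n = p̂(1−p̂)(z/E)² = 0.901 × 0.099 × (1.751/0.025)² = 437.57 — call this n₀.
Finite-population correction with N = 2,545: n = n₀ / (1 + (n₀−1)/N) = 437.57 / 1.172 = 373.35
Round up: n = 374.

374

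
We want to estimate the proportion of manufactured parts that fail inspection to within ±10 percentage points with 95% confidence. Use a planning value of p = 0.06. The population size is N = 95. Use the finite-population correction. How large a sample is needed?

For a proportion with margin E = 0.1 at 95% confidence, z = 1.960.
n = p̂(1−p̂)(z/E)² = 0.06 × 0.94 × (1.960/0.1)² = 21.67 — call this n₀.
Finite-population correction with N = 95: n = n₀ / (1 + (n₀−1)/N) = 21.67 / 1.218 = 17.79
Round up: n = 18.

18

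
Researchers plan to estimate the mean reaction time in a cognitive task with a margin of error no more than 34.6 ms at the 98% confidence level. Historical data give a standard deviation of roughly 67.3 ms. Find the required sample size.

For a mean, the margin of error is E = z·σ/√n, so n = (zσ/E)².
At 98% confidence, z = 2.326.
n = (2.326 × 67.3 / 34.6)² = 20.47
Round up: n = 21.

n = 21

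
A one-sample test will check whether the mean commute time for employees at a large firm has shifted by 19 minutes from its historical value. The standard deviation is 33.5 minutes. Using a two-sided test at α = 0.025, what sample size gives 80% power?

For a one-sample z-test, n = ((z_{α/2} + z_β)·σ/δ)².
z_{α/2} = 2.241 (two-sided α = 0.025); z_β = 0.842 (power 80% → β = 0.2).
n = (3.083 × 33.5 / 19)² = 29.55
Round up: n = 30.

n = 30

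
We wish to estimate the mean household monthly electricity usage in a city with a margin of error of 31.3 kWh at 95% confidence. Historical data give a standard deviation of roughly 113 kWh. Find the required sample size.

For a mean, the margin of error is E = z·σ/√n, so n = (zσ/E)².
At 95% confidence, z = 1.960.
n = (1.960 × 113 / 31.3)² = 50.07
Round up: n = 51.

51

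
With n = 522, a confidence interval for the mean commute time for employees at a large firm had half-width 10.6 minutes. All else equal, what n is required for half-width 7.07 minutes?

Margin of error scales as 1/√n, so n₂ = n₁·(E₁/E₂)².
n₂ = 522 × (10.6/7.07)² = 522 × 2.248 = 1173.46
Round up: n₂ = 1174.

1174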